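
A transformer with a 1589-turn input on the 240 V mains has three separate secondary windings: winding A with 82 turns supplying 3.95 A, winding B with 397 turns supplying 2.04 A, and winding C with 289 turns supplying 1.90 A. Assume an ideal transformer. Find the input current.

V_A = 240 × 82/1589 = 12.385 V; V_B = 240 × 397/1589 = 59.962 V; V_C = 240 × 289/1589 = 43.650 V.
P_out = V_A I_A + V_B I_B + V_C I_C = 12.385×3.95 + 59.962×2.04 + 43.650×1.90 = 48.921 + 122.32 + 82.935 = 254.18 W.
Ideal ⇒ P_in = P_out, so I_in = P_out/V_in = 254.18/240 = 1.06 A.

I_in ≈ 1.06 A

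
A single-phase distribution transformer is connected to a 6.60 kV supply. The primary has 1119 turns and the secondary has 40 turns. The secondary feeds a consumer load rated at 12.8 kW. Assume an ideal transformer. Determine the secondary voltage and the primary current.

V_s = V_p × N_s/N_p = 6600 × 40/1119 = 235.92 V.
I_s = P/V_s = 12800/235.92 = 54.255 A.
I_p = I_s × N_s/N_p = 54.255 × 40/1119 = 1.94 A.

V_s ≈ 236 V, I_p ≈ 1.94 A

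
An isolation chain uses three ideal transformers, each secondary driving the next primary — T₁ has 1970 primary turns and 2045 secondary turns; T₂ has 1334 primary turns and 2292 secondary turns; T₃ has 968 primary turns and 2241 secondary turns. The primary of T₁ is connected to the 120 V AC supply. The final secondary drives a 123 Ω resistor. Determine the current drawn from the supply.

Secondary of T₁: V = 120.00 × 2045/1970 = 124.57 V.
Secondary of T₂: V = 124.57 × 2292/1334 = 214.03 V.
Secondary of T₃: V = 214.03 × 2241/968 = 495.49 V.
I_load = 495.49/123 = 4.0284 A, so P_out = 495.49 × 4.0284 = 1996.0 W.
All ideal ⇒ P_in = P_out, so I_supply = 1996.0/120 = 16.6 A.

I_supply ≈ 16.6 A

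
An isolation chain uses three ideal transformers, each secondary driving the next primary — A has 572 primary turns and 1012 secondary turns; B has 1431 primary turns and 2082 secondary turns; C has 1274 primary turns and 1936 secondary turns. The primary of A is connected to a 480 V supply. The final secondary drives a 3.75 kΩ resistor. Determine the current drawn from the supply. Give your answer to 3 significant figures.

I_supply ≈ 1.96 A

Secondary of A: V = 480.00 × 1012/572 = 849.23 V.
Secondary of B: V = 849.23 × 2082/1431 = 1235.6 V.
Secondary of C: V = 1235.6 × 1936/1274 = 1877.6 V.
I_load = 1877.6/3750 = 0.50069 A, so P_out = 1877.6 × 0.50069 = 940.10 W.
All ideal ⇒ P_in = P_out, so I_supply = 940.10/480 = 1.96 A.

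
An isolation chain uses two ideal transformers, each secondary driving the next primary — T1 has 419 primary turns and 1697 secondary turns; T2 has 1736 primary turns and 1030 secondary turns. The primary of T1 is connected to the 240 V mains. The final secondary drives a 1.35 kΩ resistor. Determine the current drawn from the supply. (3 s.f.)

I_supply ≈ 1.03 A

Secondary of T1: V = 240.00 × 1697/419 = 972.03 V.
Secondary of T2: V = 972.03 × 1030/1736 = 576.72 V.
I_load = 576.72/1350 = 0.42720 A, so P_out = 576.72 × 0.42720 = 246.38 W.
All ideal ⇒ P_in = P_out, so I_supply = 246.38/240 = 1.03 A.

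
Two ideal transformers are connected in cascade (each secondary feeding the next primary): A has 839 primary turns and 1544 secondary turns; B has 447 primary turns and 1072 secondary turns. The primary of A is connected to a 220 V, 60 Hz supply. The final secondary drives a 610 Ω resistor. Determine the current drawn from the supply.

I_supply ≈ 7.02 A

Secondary of A: V = 220.00 × 1544/839 = 404.86 V.
Secondary of B: V = 404.86 × 1072/447 = 970.95 V.
I_load = 970.95/610 = 1.5917 A, so P_out = 970.95 × 1.5917 = 1545.5 W.
All ideal ⇒ P_in = P_out, so I_supply = 1545.5/220 = 7.02 A.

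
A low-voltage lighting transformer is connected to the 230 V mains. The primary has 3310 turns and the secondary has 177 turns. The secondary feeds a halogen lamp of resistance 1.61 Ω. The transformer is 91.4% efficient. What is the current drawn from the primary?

I_p ≈ 0.447 A

V_s = 230 × 177/3310 = 12.299 V.
I_s = V_s/R = 12.299/1.61 = 7.6392 A.
P_out = V_s I_s = 12.299 × 7.6392 = 93.955 W.
P_in = P_out/η = 93.955/0.914 = 102.80 W.
I_p = P_in/V_p = 102.80/230 = 0.447 A.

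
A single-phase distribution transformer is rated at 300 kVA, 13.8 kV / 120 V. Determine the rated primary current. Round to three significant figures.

I_p ≈ 21.7 A

I_p = S/V_p = 300000/13800 = 21.7 A.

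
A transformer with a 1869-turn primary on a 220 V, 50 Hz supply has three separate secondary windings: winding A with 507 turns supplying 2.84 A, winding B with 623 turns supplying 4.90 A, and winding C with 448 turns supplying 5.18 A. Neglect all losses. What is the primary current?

V_A = 220 × 507/1869 = 59.679 V; V_B = 220 × 623/1869 = 73.333 V; V_C = 220 × 448/1869 = 52.734 V.
P_out = V_A I_A + V_B I_B + V_C I_C = 59.679×2.84 + 73.333×4.90 + 52.734×5.18 = 169.49 + 359.33 + 273.16 = 801.98 W.
Ideal ⇒ P_in = P_out, so I_p = P_out/V_p = 801.98/220 = 3.65 A.

I_p ≈ 3.65 A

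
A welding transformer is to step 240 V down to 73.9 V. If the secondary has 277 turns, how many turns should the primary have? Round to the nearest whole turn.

N_p = 900 turns

N_p/N_s = V_p/V_s, so N_p = 277 × 240/73.9 = 899.6 ≈ 900 turns.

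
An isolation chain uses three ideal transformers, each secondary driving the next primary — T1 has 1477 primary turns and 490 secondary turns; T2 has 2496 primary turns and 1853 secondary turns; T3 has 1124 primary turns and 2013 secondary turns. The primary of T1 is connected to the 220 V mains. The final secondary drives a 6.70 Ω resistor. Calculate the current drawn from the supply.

I_supply ≈ 6.39 A

Secondary of T1: V = 220.00 × 490/1477 = 72.986 V.
Secondary of T2: V = 72.986 × 1853/2496 = 54.184 V.
Secondary of T3: V = 54.184 × 2013/1124 = 97.039 V.
I_load = 97.039/6.70 = 14.483 A, so P_out = 97.039 × 14.483 = 1405.5 W.
All ideal ⇒ P_in = P_out, so I_supply = 1405.5/220 = 6.39 A.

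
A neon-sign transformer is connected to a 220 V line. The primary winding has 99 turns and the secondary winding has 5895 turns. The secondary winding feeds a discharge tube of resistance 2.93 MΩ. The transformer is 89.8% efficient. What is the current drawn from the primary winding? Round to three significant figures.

V_s = 220 × 5895/99 = 13100 V.
I_s = V_s/R = 13100/(2.93×10^6) = 0.0044710 A.
P_out = V_s I_s = 13100 × 0.0044710 = 58.570 W.
P_in = P_out/η = 58.570/0.898 = 65.223 W.
I_p = P_in/V_p = 65.223/220 = 0.296 A.

I_p ≈ 0.296 A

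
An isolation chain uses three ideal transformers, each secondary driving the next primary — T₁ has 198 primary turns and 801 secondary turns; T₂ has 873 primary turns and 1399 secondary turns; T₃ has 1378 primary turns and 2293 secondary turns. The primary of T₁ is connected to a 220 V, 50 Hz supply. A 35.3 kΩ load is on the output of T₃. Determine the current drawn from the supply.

Secondary of T₁: V = 220.00 × 801/198 = 890.00 V.
Secondary of T₂: V = 890.00 × 1399/873 = 1426.2 V.
Secondary of T₃: V = 1426.2 × 2293/1378 = 2373.3 V.
I_load = 2373.3/35300 = 0.067232 A, so P_out = 2373.3 × 0.067232 = 159.56 W.
All ideal ⇒ P_in = P_out, so I_supply = 159.56/220 = 0.725 A.

I_supply ≈ 0.725 A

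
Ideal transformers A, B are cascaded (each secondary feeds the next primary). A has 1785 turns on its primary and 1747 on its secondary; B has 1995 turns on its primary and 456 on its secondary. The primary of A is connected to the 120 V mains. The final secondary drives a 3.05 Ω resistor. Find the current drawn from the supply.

I_supply ≈ 1.97 A

Secondary of A: V = 120.00 × 1747/1785 = 117.45 V.
Secondary of B: V = 117.45 × 456/1995 = 26.845 V.
I_load = 26.845/3.05 = 8.8015 A, so P_out = 26.845 × 8.8015 = 236.27 W.
All ideal ⇒ P_in = P_out, so I_supply = 236.27/120 = 1.97 A.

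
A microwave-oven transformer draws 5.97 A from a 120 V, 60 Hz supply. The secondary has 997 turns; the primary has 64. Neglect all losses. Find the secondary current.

I_s ≈ 0.383 A

I_s/I_p = N_p/N_s, so I_s = 5.97 × 64/997 = 0.383 A.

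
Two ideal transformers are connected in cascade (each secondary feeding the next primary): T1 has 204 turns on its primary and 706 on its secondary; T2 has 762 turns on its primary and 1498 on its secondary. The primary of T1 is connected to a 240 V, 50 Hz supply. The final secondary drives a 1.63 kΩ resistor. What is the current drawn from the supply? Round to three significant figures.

I_supply ≈ 6.82 A

After T1: V = 240.00 × 706/204 = 830.59 V.
After T2: V = 830.59 × 1498/762 = 1632.8 V.
I_load = 1632.8/1630 = 1.0017 A, so P_out = 1632.8 × 1.0017 = 1635.7 W.
All ideal ⇒ P_in = P_out, so I_supply = 1635.7/240 = 6.82 A.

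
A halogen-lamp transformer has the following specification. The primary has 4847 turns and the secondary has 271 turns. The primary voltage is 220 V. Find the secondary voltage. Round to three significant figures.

V_s/V_p = N_s/N_p, so V_s = 220 × 271/4847 = 12.3 V.

V_s ≈ 12.3 V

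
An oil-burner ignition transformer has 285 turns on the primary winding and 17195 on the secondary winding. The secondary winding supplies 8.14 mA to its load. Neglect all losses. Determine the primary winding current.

I_p ≈ 0.491 A

For an ideal transformer I_p/I_s = N_s/N_p, so I_p = 0.00814 × 17195/285 = 0.491 A.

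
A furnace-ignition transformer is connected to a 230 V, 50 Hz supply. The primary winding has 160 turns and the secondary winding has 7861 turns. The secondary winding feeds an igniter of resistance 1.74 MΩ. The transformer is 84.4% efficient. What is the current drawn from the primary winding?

V_s = 230 × 7861/160 = 11300 V.
I_s = V_s/R = 11300/(1.74×10^6) = 0.0064944 A.
P_out = V_s I_s = 11300 × 0.0064944 = 73.387 W.
P_in = P_out/η = 73.387/0.844 = 86.952 W.
I_p = P_in/V_p = 86.952/230 = 0.378 A.

I_p ≈ 0.378 A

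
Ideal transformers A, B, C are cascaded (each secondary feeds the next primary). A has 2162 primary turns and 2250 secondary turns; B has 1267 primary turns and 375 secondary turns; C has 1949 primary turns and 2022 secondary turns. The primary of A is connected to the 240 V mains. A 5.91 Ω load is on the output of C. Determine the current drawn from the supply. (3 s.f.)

I_supply ≈ 4.15 A

After A: V = 240.00 × 2250/2162 = 249.77 V.
After B: V = 249.77 × 375/1267 = 73.925 V.
After C: V = 73.925 × 2022/1949 = 76.694 V.
I_load = 76.694/5.91 = 12.977 A, so P_out = 76.694 × 12.977 = 995.26 W.
All ideal ⇒ P_in = P_out, so I_supply = 995.26/240 = 4.15 A.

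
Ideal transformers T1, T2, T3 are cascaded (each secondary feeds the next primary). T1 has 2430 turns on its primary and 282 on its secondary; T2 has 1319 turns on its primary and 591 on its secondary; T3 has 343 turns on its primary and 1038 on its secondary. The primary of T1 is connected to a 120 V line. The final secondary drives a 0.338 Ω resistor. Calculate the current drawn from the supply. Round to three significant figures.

After T1: V = 120.00 × 282/2430 = 13.926 V.
After T2: V = 13.926 × 591/1319 = 6.2397 V.
After T3: V = 6.2397 × 1038/343 = 18.883 V.
I_load = 18.883/0.338 = 55.867 A, so P_out = 18.883 × 55.867 = 1054.9 W.
All ideal ⇒ P_in = P_out, so I_supply = 1054.9/120 = 8.79 A.

I_supply ≈ 8.79 A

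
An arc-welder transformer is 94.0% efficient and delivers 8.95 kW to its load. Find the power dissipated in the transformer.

P_loss ≈ 571 W

P_in = P_out/η = 8950/0.940 = 9521.28 W.
P_loss = P_in − P_out = 9521.28 − 8950 = 571 W.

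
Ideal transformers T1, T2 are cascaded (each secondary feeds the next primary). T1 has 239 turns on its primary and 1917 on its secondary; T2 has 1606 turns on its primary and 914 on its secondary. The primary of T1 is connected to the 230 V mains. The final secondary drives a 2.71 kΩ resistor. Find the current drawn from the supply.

After T1: V = 230.00 × 1917/239 = 1844.8 V.
After T2: V = 1844.8 × 914/1606 = 1049.9 V.
I_load = 1049.9/2710 = 0.38742 A, so P_out = 1049.9 × 0.38742 = 406.76 W.
All ideal ⇒ P_in = P_out, so I_supply = 406.76/230 = 1.77 A.

I_supply ≈ 1.77 A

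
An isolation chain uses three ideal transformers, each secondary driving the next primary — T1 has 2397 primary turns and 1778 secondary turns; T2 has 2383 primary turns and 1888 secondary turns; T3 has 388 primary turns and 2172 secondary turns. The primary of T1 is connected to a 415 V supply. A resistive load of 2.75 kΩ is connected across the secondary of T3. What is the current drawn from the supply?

Secondary of T1: V = 415.00 × 1778/2397 = 307.83 V.
Secondary of T2: V = 307.83 × 1888/2383 = 243.89 V.
Secondary of T3: V = 243.89 × 2172/388 = 1365.3 V.
I_load = 1365.3/2750 = 0.49646 A, so P_out = 1365.3 × 0.49646 = 677.80 W.
All ideal ⇒ P_in = P_out, so I_supply = 677.80/415 = 1.63 A.

I_supply ≈ 1.63 A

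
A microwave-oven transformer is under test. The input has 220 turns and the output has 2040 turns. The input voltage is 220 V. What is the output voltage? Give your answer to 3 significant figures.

V_out/V_in = N_out/N_in, so V_out = 220 × 2040/220 = 2040 V.

V_out ≈ 2040 V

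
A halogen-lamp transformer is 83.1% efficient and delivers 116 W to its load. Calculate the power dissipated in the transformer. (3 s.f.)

P_in = P_out/η = 116/0.831 = 139.591 W.
P_loss = P_in − P_out = 139.591 − 116 = 23.6 W.

P_loss ≈ 23.6 W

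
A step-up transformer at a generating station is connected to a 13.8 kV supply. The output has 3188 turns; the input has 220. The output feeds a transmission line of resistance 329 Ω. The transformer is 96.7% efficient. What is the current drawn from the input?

V_out = 13800 × 3188/220 = 199970 V.
I_out = V_out/R = 199970/329 = 607.83 A.
P_out = V_out I_out = 199970 × 607.83 = 1.2155×10^8 W.
P_in = P_out/η = 1.2155×10^8/0.967 = 1.2570×10^8 W.
I_in = P_in/V_in = 1.2570×10^8/13800 = 9110 A.

I_in ≈ 9110 A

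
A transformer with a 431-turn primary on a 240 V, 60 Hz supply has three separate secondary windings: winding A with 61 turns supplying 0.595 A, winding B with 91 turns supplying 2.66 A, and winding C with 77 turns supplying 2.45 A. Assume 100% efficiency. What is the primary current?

V_A = 240 × 61/431 = 33.968 V; V_B = 240 × 91/431 = 50.673 V; V_C = 240 × 77/431 = 42.877 V.
P_out = V_A I_A + V_B I_B + V_C I_C = 33.968×0.595 + 50.673×2.66 + 42.877×2.45 = 20.211 + 134.79 + 105.05 = 260.05 W.
Ideal ⇒ P_in = P_out, so I_p = P_out/V_p = 260.05/240 = 1.08 A.

I_p ≈ 1.08 A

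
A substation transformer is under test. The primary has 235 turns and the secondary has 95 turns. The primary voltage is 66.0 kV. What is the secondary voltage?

V_s ≈ 26700 V

V_s/V_p = N_s/N_p, so V_s = 66000 × 95/235 = 26700 V.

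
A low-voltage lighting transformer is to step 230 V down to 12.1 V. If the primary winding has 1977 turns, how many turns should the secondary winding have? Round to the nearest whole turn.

N_s/N_p = V_s/V_p, so N_s = 1977 × 12.1/230 = 104.0 ≈ 104 turns.

N_s = 104 turns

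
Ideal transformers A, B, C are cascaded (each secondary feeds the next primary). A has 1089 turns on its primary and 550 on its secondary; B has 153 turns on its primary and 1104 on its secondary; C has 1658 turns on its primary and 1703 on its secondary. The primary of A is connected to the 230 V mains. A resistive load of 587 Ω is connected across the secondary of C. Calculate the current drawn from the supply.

Secondary of A: V = 230.00 × 550/1089 = 116.16 V.
Secondary of B: V = 116.16 × 1104/153 = 838.19 V.
Secondary of C: V = 838.19 × 1703/1658 = 860.94 V.
I_load = 860.94/587 = 1.4667 A, so P_out = 860.94 × 1.4667 = 1262.7 W.
All ideal ⇒ P_in = P_out, so I_supply = 1262.7/230 = 5.49 A.

I_supply ≈ 5.49 A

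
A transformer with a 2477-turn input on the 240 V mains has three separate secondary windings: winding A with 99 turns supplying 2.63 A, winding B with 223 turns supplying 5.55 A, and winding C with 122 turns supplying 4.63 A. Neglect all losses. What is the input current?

V_A = 240 × 99/2477 = 9.5922 V; V_B = 240 × 223/2477 = 21.607 V; V_C = 240 × 122/2477 = 11.821 V.
P_out = V_A I_A + V_B I_B + V_C I_C = 9.5922×2.63 + 21.607×5.55 + 11.821×4.63 = 25.228 + 119.92 + 54.730 = 199.88 W.
Ideal ⇒ P_in = P_out, so I_in = P_out/V_in = 199.88/240 = 0.833 A.

I_in ≈ 0.833 A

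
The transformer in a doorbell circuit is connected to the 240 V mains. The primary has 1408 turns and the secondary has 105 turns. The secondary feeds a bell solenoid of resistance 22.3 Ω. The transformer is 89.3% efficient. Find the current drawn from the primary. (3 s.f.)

I_p ≈ 0.0670 A

V_s = 240 × 105/1408 = 17.898 V.
I_s = V_s/R = 17.898/22.3 = 0.80259 A.
P_out = V_s I_s = 17.898 × 0.80259 = 14.365 W.
P_in = P_out/η = 14.365/0.893 = 16.086 W.
I_p = P_in/V_p = 16.086/240 = 0.0670 A.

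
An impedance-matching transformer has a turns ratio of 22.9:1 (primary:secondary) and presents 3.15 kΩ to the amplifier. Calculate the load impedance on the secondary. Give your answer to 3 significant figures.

Z_s = Z_p/(N_p/N_s)² = 3150/22.9² = 6.01 Ω.

Z_s ≈ 6.01 Ω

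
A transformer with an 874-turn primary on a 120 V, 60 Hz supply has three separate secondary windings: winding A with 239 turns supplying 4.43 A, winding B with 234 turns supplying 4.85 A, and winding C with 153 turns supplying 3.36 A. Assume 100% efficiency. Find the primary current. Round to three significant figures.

V_A = 120 × 239/874 = 32.815 V; V_B = 120 × 234/874 = 32.128 V; V_C = 120 × 153/874 = 21.007 V.
P_out = V_A I_A + V_B I_B + V_C I_C = 32.815×4.43 + 32.128×4.85 + 21.007×3.36 = 145.37 + 155.82 + 70.583 = 371.77 W.
Ideal ⇒ P_in = P_out, so I_p = P_out/V_p = 371.77/120 = 3.10 A.

I_p ≈ 3.10 A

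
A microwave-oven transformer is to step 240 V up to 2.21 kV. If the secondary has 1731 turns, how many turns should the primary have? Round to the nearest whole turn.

N_p = 188 turns

N_p/N_s = V_p/V_s, so N_p = 1731 × 240/2210 = 188.0 ≈ 188 turns.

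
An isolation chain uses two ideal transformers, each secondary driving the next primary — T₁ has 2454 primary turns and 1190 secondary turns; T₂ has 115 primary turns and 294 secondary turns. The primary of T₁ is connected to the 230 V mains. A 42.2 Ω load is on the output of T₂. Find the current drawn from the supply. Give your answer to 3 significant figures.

I_supply ≈ 8.38 A

Secondary of T₁: V = 230.00 × 1190/2454 = 111.53 V.
Secondary of T₂: V = 111.53 × 294/115 = 285.13 V.
I_load = 285.13/42.2 = 6.7567 A, so P_out = 285.13 × 6.7567 = 1926.6 W.
All ideal ⇒ P_in = P_out, so I_supply = 1926.6/230 = 8.38 A.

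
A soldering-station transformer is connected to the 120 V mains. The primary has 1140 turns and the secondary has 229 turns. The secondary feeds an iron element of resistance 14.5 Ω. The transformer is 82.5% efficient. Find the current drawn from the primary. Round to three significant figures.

V_s = 120 × 229/1140 = 24.105 V.
I_s = V_s/R = 24.105/14.5 = 1.6624 A.
P_out = V_s I_s = 24.105 × 1.6624 = 40.073 W.
P_in = P_out/η = 40.073/0.825 = 48.574 W.
I_p = P_in/V_p = 48.574/120 = 0.405 A.

I_p ≈ 0.405 A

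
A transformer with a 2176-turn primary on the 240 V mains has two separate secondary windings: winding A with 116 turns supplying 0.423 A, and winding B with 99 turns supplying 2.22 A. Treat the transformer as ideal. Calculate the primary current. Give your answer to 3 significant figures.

I_p ≈ 0.124 A

V_A = 240 × 116/2176 = 12.794 V; V_B = 240 × 99/2176 = 10.919 V.
P_out = V_A I_A + V_B I_B = 12.794×0.423 + 10.919×2.22 = 5.4119 + 24.240 = 29.652 W.
Ideal ⇒ P_in = P_out, so I_p = P_out/V_p = 29.652/240 = 0.124 A.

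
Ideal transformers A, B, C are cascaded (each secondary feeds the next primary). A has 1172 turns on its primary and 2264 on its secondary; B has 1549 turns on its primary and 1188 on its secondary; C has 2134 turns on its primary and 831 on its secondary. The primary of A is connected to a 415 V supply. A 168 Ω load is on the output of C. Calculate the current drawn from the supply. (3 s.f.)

I_supply ≈ 0.822 A

After A: V = 415.00 × 2264/1172 = 801.67 V.
After B: V = 801.67 × 1188/1549 = 614.84 V.
After C: V = 614.84 × 831/2134 = 239.42 V.
I_load = 239.42/168 = 1.4251 A, so P_out = 239.42 × 1.4251 = 341.21 W.
All ideal ⇒ P_in = P_out, so I_supply = 341.21/415 = 0.822 A.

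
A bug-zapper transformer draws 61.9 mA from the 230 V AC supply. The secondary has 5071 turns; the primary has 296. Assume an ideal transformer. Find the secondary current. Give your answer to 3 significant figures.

I_s ≈ 0.00361 A

I_s/I_p = N_p/N_s, so I_s = 0.0619 × 296/5071 = 0.00361 A.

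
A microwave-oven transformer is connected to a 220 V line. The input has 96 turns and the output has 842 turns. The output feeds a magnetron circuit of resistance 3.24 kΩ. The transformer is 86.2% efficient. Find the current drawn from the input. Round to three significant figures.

I_in ≈ 6.06 A

V_out = 220 × 842/96 = 1929.6 V.
I_out = V_out/R = 1929.6/3240 = 0.59555 A.
P_out = V_out I_out = 1929.6 × 0.59555 = 1149.2 W.
P_in = P_out/η = 1149.2/0.862 = 1333.1 W.
I_in = P_in/V_in = 1333.1/220 = 6.06 A.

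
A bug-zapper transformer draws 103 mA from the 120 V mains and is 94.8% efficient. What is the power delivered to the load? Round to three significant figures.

P_out ≈ 11.7 W

P_in = V_p I_p = 120 × 0.103 = 12.360 W.
P_out = η P_in = 0.948 × 12.360 = 11.7 W.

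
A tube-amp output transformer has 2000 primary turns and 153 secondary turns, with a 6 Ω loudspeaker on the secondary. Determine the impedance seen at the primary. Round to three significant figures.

Z_p = (N_p/N_s)² × Z_s = (2000/153)² × 6 = 1030 Ω.

Z_p ≈ 1030 Ω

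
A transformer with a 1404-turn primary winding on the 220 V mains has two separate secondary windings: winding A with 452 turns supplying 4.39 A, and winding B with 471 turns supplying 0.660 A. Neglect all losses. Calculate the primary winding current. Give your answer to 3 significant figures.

I_p ≈ 1.63 A

V_A = 220 × 452/1404 = 70.826 V; V_B = 220 × 471/1404 = 73.803 V.
P_out = V_A I_A + V_B I_B = 70.826×4.39 + 73.803×0.660 = 310.93 + 48.710 = 359.64 W.
Ideal ⇒ P_in = P_out, so I_p = P_out/V_p = 359.64/220 = 1.63 A.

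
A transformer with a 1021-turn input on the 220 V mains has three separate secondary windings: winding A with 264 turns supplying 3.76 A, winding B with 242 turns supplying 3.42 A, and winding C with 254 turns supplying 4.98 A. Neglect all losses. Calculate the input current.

V_A = 220 × 264/1021 = 56.885 V; V_B = 220 × 242/1021 = 52.145 V; V_C = 220 × 254/1021 = 54.731 V.
P_out = V_A I_A + V_B I_B + V_C I_C = 56.885×3.76 + 52.145×3.42 + 54.731×4.98 = 213.89 + 178.34 + 272.56 = 664.78 W.
Ideal ⇒ P_in = P_out, so I_in = P_out/V_in = 664.78/220 = 3.02 A.

I_in ≈ 3.02 A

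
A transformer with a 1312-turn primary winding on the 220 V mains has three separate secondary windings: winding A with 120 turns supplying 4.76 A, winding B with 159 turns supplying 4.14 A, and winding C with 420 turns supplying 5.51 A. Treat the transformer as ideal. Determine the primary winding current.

I_p ≈ 2.70 A

V_A = 220 × 120/1312 = 20.122 V; V_B = 220 × 159/1312 = 26.662 V; V_C = 220 × 420/1312 = 70.427 V.
P_out = V_A I_A + V_B I_B + V_C I_C = 20.122×4.76 + 26.662×4.14 + 70.427×5.51 = 95.780 + 110.38 + 388.05 = 594.21 W.
Ideal ⇒ P_in = P_out, so I_p = P_out/V_p = 594.21/220 = 2.70 A.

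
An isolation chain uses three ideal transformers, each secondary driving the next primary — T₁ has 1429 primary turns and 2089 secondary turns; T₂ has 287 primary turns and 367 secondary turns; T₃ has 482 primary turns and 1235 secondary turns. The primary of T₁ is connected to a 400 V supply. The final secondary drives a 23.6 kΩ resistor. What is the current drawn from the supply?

After T₁: V = 400.00 × 2089/1429 = 584.74 V.
After T₂: V = 584.74 × 367/287 = 747.74 V.
After T₃: V = 747.74 × 1235/482 = 1915.9 V.
I_load = 1915.9/23600 = 0.081182 A, so P_out = 1915.9 × 0.081182 = 155.54 W.
All ideal ⇒ P_in = P_out, so I_supply = 155.54/400 = 0.389 A.

I_supply ≈ 0.389 A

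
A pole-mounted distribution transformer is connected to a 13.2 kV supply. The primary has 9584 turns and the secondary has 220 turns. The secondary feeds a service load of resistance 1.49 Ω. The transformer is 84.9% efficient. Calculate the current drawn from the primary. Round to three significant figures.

V_s = 13200 × 220/9584 = 303.01 V.
I_s = V_s/R = 303.01/1.49 = 203.36 A.
P_out = V_s I_s = 303.01 × 203.36 = 61619 W.
P_in = P_out/η = 61619/0.849 = 72578 W.
I_p = P_in/V_p = 72578/13200 = 5.50 A.

I_p ≈ 5.50 A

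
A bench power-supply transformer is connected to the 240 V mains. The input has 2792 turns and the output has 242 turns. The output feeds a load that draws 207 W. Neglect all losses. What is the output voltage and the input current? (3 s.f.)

V_out ≈ 20.8 V, I_in ≈ 0.862 A

V_out = V_in × N_out/N_in = 240 × 242/2792 = 20.802 V.
I_out = P/V_out = 207/20.802 = 9.9508 A.
I_in = I_out × N_out/N_in = 9.9508 × 242/2792 = 0.862 A.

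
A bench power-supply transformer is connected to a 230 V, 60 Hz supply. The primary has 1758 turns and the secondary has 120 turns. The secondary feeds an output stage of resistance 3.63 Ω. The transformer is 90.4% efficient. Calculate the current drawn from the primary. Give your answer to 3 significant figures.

I_p ≈ 0.327 A

V_s = 230 × 120/1758 = 15.700 V.
I_s = V_s/R = 15.700/3.63 = 4.3250 A.
P_out = V_s I_s = 15.700 × 4.3250 = 67.901 W.
P_in = P_out/η = 67.901/0.904 = 75.111 W.
I_p = P_in/V_p = 75.111/230 = 0.327 A.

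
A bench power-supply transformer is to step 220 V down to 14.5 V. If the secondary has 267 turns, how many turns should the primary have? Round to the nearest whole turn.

N_p/N_s = V_p/V_s, so N_p = 267 × 220/14.5 = 4051.0 ≈ 4051 turns.

N_p = 4051 turns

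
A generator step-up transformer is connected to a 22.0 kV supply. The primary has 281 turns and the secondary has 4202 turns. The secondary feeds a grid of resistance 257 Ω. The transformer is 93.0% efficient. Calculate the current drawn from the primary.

I_p ≈ 20600 A

V_s = 22000 × 4202/281 = 328980 V.
I_s = V_s/R = 328980/257 = 1280.1 A.
P_out = V_s I_s = 328980 × 1280.1 = 4.2113×10^8 W.
P_in = P_out/η = 4.2113×10^8/0.930 = 4.5282×10^8 W.
I_p = P_in/V_p = 4.5282×10^8/22000 = 20600 A.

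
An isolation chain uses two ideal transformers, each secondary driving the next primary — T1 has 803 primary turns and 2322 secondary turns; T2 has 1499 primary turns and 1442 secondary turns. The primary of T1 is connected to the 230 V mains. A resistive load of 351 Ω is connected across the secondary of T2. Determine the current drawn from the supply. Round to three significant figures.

I_supply ≈ 5.07 A

Secondary of T1: V = 230.00 × 2322/803 = 665.08 V.
Secondary of T2: V = 665.08 × 1442/1499 = 639.79 V.
I_load = 639.79/351 = 1.8228 A, so P_out = 639.79 × 1.8228 = 1166.2 W.
All ideal ⇒ P_in = P_out, so I_supply = 1166.2/230 = 5.07 A.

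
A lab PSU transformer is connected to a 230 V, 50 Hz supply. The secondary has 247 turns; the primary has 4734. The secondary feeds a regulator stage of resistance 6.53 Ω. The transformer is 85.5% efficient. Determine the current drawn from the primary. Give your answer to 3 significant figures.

I_p ≈ 0.112 A

V_s = 230 × 247/4734 = 12.000 V.
I_s = V_s/R = 12.000/6.53 = 1.8377 A.
P_out = V_s I_s = 12.000 × 1.8377 = 22.054 W.
P_in = P_out/η = 22.054/0.855 = 25.794 W.
I_p = P_in/V_p = 25.794/230 = 0.112 A.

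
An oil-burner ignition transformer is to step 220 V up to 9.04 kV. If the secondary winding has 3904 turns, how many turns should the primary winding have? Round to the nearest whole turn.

N_p = 95 turns

N_p/N_s = V_p/V_s, so N_p = 3904 × 220/9040 = 95.0 ≈ 95 turns.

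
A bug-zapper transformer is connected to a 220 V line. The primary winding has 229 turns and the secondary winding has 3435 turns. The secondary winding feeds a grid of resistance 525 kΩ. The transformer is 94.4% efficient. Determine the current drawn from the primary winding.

I_p ≈ 0.0999 A

V_s = 220 × 3435/229 = 3300.0 V.
I_s = V_s/R = 3300.0/525000 = 0.0062857 A.
P_out = V_s I_s = 3300.0 × 0.0062857 = 20.743 W.
P_in = P_out/η = 20.743/0.944 = 21.973 W.
I_p = P_in/V_p = 21.973/220 = 0.0999 A.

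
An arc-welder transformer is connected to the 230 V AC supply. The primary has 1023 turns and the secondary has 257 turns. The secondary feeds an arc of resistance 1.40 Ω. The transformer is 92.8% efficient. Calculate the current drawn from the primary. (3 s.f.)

V_s = 230 × 257/1023 = 57.781 V.
I_s = V_s/R = 57.781/1.40 = 41.272 A.
P_out = V_s I_s = 57.781 × 41.272 = 2384.7 W.
P_in = P_out/η = 2384.7/0.928 = 2569.8 W.
I_p = P_in/V_p = 2569.8/230 = 11.2 A.

I_p ≈ 11.2 A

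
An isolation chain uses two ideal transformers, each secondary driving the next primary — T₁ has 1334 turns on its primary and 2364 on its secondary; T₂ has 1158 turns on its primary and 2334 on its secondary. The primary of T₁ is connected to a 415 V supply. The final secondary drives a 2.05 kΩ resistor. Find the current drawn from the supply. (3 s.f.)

I_supply ≈ 2.58 A

After T₁: V = 415.00 × 2364/1334 = 735.43 V.
After T₂: V = 735.43 × 2334/1158 = 1482.3 V.
I_load = 1482.3/2050 = 0.72307 A, so P_out = 1482.3 × 0.72307 = 1071.8 W.
All ideal ⇒ P_in = P_out, so I_supply = 1071.8/415 = 2.58 A.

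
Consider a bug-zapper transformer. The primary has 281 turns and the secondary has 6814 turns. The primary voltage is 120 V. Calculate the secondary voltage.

V_s ≈ 2910 V

V_s/V_p = N_s/N_p, so V_s = 120 × 6814/281 = 2910 V.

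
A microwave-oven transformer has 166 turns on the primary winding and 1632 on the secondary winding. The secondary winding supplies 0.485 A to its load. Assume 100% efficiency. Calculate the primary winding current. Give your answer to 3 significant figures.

I_p ≈ 4.77 A

For an ideal transformer I_p/I_s = N_s/N_p, so I_p = 0.485 × 1632/166 = 4.77 A.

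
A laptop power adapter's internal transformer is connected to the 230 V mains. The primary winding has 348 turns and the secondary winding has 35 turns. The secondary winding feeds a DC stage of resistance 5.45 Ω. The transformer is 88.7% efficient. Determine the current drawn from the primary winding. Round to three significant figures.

V_s = 230 × 35/348 = 23.132 V.
I_s = V_s/R = 23.132/5.45 = 4.2444 A.
P_out = V_s I_s = 23.132 × 4.2444 = 98.183 W.
P_in = P_out/η = 98.183/0.887 = 110.69 W.
I_p = P_in/V_p = 110.69/230 = 0.481 A.

I_p ≈ 0.481 A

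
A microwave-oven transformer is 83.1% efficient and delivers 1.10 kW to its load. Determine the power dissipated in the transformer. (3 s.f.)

P_in = P_out/η = 1100/0.831 = 1323.71 W.
P_loss = P_in − P_out = 1323.71 − 1100 = 224 W.

P_loss ≈ 224 W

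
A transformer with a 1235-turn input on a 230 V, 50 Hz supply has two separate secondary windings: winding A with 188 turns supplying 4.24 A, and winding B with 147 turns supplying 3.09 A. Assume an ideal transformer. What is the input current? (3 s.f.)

I_in ≈ 1.01 A

V_A = 230 × 188/1235 = 35.012 V; V_B = 230 × 147/1235 = 27.377 V.
P_out = V_A I_A + V_B I_B = 35.012×4.24 + 27.377×3.09 = 148.45 + 84.593 = 233.04 W.
Ideal ⇒ P_in = P_out, so I_in = P_out/V_in = 233.04/230 = 1.01 A.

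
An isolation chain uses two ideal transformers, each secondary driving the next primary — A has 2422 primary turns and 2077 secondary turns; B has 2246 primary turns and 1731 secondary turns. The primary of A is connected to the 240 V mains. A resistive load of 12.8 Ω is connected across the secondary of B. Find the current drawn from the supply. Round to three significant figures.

I_supply ≈ 8.19 A

Secondary of A: V = 240.00 × 2077/2422 = 205.81 V.
Secondary of B: V = 205.81 × 1731/2246 = 158.62 V.
I_load = 158.62/12.8 = 12.392 A, so P_out = 158.62 × 12.392 = 1965.7 W.
All ideal ⇒ P_in = P_out, so I_supply = 1965.7/240 = 8.19 A.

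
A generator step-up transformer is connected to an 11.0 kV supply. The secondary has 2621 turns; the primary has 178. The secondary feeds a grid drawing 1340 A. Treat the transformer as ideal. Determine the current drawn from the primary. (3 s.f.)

For an ideal transformer I_p N_p = I_s N_s, so I_p = 1340 × 2621/178 = 19700 A.

I_p ≈ 19700 A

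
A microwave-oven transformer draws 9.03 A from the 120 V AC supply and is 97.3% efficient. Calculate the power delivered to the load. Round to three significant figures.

P_out ≈ 1050 W

P_in = V_p I_p = 120 × 9.03 = 1083.6 W.
P_out = η P_in = 0.973 × 1083.6 = 1050 W.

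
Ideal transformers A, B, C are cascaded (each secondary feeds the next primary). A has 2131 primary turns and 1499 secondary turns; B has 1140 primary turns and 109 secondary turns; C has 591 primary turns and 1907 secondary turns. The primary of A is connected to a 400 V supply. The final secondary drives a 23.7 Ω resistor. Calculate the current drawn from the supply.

Secondary of A: V = 400.00 × 1499/2131 = 281.37 V.
Secondary of B: V = 281.37 × 109/1140 = 26.903 V.
Secondary of C: V = 26.903 × 1907/591 = 86.809 V.
I_load = 86.809/23.7 = 3.6628 A, so P_out = 86.809 × 3.6628 = 317.96 W.
All ideal ⇒ P_in = P_out, so I_supply = 317.96/400 = 0.795 A.

I_supply ≈ 0.795 A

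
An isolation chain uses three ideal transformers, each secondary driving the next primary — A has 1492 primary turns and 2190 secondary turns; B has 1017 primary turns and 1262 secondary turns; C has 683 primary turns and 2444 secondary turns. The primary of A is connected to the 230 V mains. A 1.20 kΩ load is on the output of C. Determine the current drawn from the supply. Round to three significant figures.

I_supply ≈ 8.14 A

After A: V = 230.00 × 2190/1492 = 337.60 V.
After B: V = 337.60 × 1262/1017 = 418.93 V.
After C: V = 418.93 × 2444/683 = 1499.1 V.
I_load = 1499.1/1200 = 1.2492 A, so P_out = 1499.1 × 1.2492 = 1872.7 W.
All ideal ⇒ P_in = P_out, so I_supply = 1872.7/230 = 8.14 A.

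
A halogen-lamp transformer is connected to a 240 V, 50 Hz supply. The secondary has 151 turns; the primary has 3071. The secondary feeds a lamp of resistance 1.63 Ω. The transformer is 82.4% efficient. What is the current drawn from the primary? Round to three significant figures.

I_p ≈ 0.432 A

V_s = 240 × 151/3071 = 11.801 V.
I_s = V_s/R = 11.801/1.63 = 7.2397 A.
P_out = V_s I_s = 11.801 × 7.2397 = 85.434 W.
P_in = P_out/η = 85.434/0.824 = 103.68 W.
I_p = P_in/V_p = 103.68/240 = 0.432 A.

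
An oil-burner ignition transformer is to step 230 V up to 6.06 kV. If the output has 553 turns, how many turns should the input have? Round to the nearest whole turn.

N_in/N_out = V_in/V_out, so N_in = 553 × 230/6060 = 21.0 ≈ 21 turns.

N_in = 21 turns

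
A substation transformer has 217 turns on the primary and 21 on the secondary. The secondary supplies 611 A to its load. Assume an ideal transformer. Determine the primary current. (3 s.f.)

I_p ≈ 59.1 A

For an ideal transformer I_p/I_s = N_s/N_p, so I_p = 611 × 21/217 = 59.1 A.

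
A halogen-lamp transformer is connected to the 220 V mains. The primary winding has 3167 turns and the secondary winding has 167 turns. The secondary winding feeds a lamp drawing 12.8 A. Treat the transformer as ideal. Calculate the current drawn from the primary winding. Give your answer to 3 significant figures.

I_p ≈ 0.675 A

For an ideal transformer I_p N_p = I_s N_s, so I_p = 12.8 × 167/3167 = 0.675 A.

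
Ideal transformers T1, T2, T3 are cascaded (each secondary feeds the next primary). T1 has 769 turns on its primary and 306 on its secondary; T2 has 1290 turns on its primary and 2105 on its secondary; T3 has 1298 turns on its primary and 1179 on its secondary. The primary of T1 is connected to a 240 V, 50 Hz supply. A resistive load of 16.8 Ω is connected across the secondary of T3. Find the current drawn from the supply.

Secondary of T1: V = 240.00 × 306/769 = 95.501 V.
Secondary of T2: V = 95.501 × 2105/1290 = 155.84 V.
Secondary of T3: V = 155.84 × 1179/1298 = 141.55 V.
I_load = 141.55/16.8 = 8.4256 A, so P_out = 141.55 × 8.4256 = 1192.6 W.
All ideal ⇒ P_in = P_out, so I_supply = 1192.6/240 = 4.97 A.

I_supply ≈ 4.97 A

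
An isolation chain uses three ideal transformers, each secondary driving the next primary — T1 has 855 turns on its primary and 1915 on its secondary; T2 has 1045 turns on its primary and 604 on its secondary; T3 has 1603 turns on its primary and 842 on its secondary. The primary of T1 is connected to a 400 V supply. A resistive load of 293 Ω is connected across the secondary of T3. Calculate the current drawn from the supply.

I_supply ≈ 0.631 A

After T1: V = 400.00 × 1915/855 = 895.91 V.
After T2: V = 895.91 × 604/1045 = 517.83 V.
After T3: V = 517.83 × 842/1603 = 272.00 V.
I_load = 272.00/293 = 0.92831 A, so P_out = 272.00 × 0.92831 = 252.50 W.
All ideal ⇒ P_in = P_out, so I_supply = 252.50/400 = 0.631 A.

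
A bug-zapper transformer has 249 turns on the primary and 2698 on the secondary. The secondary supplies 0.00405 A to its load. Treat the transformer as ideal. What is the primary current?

For an ideal transformer I_p/I_s = N_s/N_p, so I_p = 0.00405 × 2698/249 = 0.0439 A.

I_p ≈ 0.0439 A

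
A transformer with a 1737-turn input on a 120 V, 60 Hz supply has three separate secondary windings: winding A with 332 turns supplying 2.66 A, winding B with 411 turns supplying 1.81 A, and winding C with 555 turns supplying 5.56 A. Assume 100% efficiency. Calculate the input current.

I_in ≈ 2.71 A

V_A = 120 × 332/1737 = 22.936 V; V_B = 120 × 411/1737 = 28.394 V; V_C = 120 × 555/1737 = 38.342 V.
P_out = V_A I_A + V_B I_B + V_C I_C = 22.936×2.66 + 28.394×1.81 + 38.342×5.56 = 61.010 + 51.393 + 213.18 = 325.58 W.
Ideal ⇒ P_in = P_out, so I_in = P_out/V_in = 325.58/120 = 2.71 A.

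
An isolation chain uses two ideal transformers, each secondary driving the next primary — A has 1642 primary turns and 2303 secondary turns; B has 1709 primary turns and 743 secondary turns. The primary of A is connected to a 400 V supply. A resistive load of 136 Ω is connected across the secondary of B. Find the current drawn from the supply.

After A: V = 400.00 × 2303/1642 = 561.02 V.
After B: V = 561.02 × 743/1709 = 243.91 V.
I_load = 243.91/136 = 1.7934 A, so P_out = 243.91 × 1.7934 = 437.44 W.
All ideal ⇒ P_in = P_out, so I_supply = 437.44/400 = 1.09 A.

I_supply ≈ 1.09 A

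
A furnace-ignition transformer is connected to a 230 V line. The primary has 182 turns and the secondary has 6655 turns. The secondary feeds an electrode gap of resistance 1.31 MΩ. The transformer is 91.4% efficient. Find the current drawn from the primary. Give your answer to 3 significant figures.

I_p ≈ 0.257 A

V_s = 230 × 6655/182 = 8410.2 V.
I_s = V_s/R = 8410.2/(1.31×10^6) = 0.0064200 A.
P_out = V_s I_s = 8410.2 × 0.0064200 = 53.993 W.
P_in = P_out/η = 53.993/0.914 = 59.073 W.
I_p = P_in/V_p = 59.073/230 = 0.257 A.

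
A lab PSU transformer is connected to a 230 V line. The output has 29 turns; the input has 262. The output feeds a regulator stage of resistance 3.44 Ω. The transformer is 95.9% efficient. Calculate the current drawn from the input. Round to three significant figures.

V_out = 230 × 29/262 = 25.458 V.
I_out = V_out/R = 25.458/3.44 = 7.4006 A.
P_out = V_out I_out = 25.458 × 7.4006 = 188.40 W.
P_in = P_out/η = 188.40/0.959 = 196.46 W.
I_in = P_in/V_in = 196.46/230 = 0.854 A.

I_in ≈ 0.854 A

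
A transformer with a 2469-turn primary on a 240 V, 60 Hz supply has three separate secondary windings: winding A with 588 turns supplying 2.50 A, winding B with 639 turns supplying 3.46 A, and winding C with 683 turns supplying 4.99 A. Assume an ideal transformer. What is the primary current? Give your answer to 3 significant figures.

V_A = 240 × 588/2469 = 57.157 V; V_B = 240 × 639/2469 = 62.114 V; V_C = 240 × 683/2469 = 66.391 V.
P_out = V_A I_A + V_B I_B + V_C I_C = 57.157×2.50 + 62.114×3.46 + 66.391×4.99 = 142.89 + 214.92 + 331.29 = 689.10 W.
Ideal ⇒ P_in = P_out, so I_p = P_out/V_p = 689.10/240 = 2.87 A.

I_p ≈ 2.87 A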